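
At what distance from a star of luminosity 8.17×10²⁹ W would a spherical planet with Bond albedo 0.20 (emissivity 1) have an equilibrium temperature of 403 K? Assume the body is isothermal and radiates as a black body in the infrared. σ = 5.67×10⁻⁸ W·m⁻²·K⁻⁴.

For an isothermal black-emitting sphere, (1−a)S·πr² = σ·4πr²·T⁴ ⇒ S = 4σT⁴/(1−a).
S = 4·5.67×10⁻⁸·(403)⁴/0.800 = 7478 W/m².
Flux falls as S = L/(4πd²), so d = √(L/(4πS)) = √(8.17×10²⁹/(4π·7478)).

d ≈ 2.95×10¹² m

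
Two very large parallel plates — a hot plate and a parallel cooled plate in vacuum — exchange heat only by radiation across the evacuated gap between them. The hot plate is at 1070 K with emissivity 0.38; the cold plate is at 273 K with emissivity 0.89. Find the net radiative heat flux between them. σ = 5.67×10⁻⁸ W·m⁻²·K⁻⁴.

For two infinite grey parallel plates, q = σ(T₁⁴ − T₂⁴)/(1/ε₁ + 1/ε₂ − 1).
T₁⁴ − T₂⁴ = 1.311×10¹² − 5.555×10⁹ = 1.305×10¹² K⁴.
1/ε₁ + 1/ε₂ − 1 = 2.632 + 1.124 − 1 = 2.755.
q = 5.67×10⁻⁸ × 1.305×10¹² / 2.755.

q ≈ 26900 W/m²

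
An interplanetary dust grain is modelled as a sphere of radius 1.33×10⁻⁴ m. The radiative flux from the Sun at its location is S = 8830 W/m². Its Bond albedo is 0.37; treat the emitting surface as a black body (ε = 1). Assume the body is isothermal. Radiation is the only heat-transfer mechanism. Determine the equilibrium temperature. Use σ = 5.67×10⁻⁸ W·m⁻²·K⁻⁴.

At equilibrium, absorbed power = emitted power.
Absorbing cross-section = πr² = 5.557×10⁻⁸ m²; emitting surface = 4πr² = 2.223×10⁻⁷ m² (ratio 4).
(1−a)S·A_cross = εσ·A_surf·T⁴  ⇒  T⁴ = (1−a)S/(4σ).
T⁴ = 0.630·8830/(4·5.67×10⁻⁸) = 2.453×10¹⁰ K⁴.
T = (2.453×10¹⁰)^(1/4).

T ≈ 396 K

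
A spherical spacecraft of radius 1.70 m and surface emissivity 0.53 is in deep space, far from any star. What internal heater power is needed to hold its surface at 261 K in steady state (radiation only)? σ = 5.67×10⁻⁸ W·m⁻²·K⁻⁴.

P = εσ·4πr²·T⁴.
4πr² = 36.32 m²; T⁴ = 4.640×10⁹ K⁴.
P = 0.53·5.67×10⁻⁸·36.32·4.640×10⁹.

P ≈ 5060 W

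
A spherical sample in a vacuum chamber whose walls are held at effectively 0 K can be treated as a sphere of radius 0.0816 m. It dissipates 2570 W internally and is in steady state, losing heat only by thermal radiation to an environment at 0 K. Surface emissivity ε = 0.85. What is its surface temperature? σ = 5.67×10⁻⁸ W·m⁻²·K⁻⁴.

T ≈ 893 K

Steady state: internal power = radiated power, P = εσA T⁴.
Radiating area A = 4πr² = 0.08367 m².
T⁴ = P/(εσA) = 2570/(0.85·5.67×10⁻⁸·0.08367) = 6.373×10¹¹ K⁴.
T = (6.373×10¹¹)^(1/4).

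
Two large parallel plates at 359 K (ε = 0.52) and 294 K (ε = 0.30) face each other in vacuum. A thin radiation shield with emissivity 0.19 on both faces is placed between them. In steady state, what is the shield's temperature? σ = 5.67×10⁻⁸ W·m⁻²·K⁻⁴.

T_s ≈ 334 K

In steady state the net flux on the hot side equals that on the cold side.
σ(T₁⁴−T_s⁴)/D₁ = σ(T_s⁴−T₂⁴)/D₂, with D₁ = 1/ε₁+1/ε_s−1 = 6.186, D₂ = 1/ε_s+1/ε₂−1 = 7.596.
Solve for T_s⁴: T_s⁴ = (D₂·T₁⁴ + D₁·T₂⁴)/(D₁+D₂) = 1.251×10¹⁰ K⁴.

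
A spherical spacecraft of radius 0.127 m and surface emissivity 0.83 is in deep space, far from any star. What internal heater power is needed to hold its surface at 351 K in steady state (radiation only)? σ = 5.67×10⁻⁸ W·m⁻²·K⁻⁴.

P ≈ 145 W

P = εσ·4πr²·T⁴.
4πr² = 0.2027 m²; T⁴ = 1.518×10¹⁰ K⁴.
P = 0.83·5.67×10⁻⁸·0.2027·1.518×10¹⁰.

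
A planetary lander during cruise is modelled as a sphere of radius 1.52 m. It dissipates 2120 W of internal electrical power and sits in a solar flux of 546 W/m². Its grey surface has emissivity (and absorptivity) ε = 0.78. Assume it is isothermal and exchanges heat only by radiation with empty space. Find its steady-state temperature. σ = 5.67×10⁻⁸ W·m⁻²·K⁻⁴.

At steady state, absorbed solar power + internal power = radiated power.
Absorbed: α·S·A_cross = 0.78·546·7.258 = 3091 W (cross-section πr²).
Total input = 3091 + 2120 = 5211 W.
Radiated: εσ·A_surf·T⁴ with A_surf = 4πr² = 29.03 m².
T⁴ = 5211/(0.78·5.67×10⁻⁸·29.03) = 4.058×10⁹ K⁴.

T ≈ 252 K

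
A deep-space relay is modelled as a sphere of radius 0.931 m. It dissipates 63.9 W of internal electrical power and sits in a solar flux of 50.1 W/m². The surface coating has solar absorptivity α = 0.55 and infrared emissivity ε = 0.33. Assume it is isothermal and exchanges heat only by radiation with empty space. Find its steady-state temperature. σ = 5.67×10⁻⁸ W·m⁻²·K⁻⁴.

At steady state, absorbed solar power + internal power = radiated power.
Absorbed: α·S·A_cross = 0.55·50.1·2.723 = 75.03 W (cross-section πr²).
Total input = 75.03 + 63.9 = 138.9 W.
Radiated: εσ·A_surf·T⁴ with A_surf = 4πr² = 10.89 m².
T⁴ = 138.9/(0.33·5.67×10⁻⁸·10.89) = 6.817×10⁸ K⁴.

T ≈ 162 K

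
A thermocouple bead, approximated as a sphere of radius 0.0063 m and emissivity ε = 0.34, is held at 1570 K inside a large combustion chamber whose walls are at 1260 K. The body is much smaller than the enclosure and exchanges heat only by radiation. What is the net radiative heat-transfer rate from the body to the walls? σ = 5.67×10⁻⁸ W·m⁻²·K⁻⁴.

P_net ≈ 34.2 W

For a small grey body in a large enclosure: P_net = εσA(T_body⁴ − T_wall⁴).
A = 4πr² = 4.988×10⁻⁴ m²; T_body⁴ − T_wall⁴ = 6.076×10¹² − 2.520×10¹² = 3.555×10¹² K⁴.
|P_net| = 0.34·5.67×10⁻⁸·4.988×10⁻⁴·3.555×10¹².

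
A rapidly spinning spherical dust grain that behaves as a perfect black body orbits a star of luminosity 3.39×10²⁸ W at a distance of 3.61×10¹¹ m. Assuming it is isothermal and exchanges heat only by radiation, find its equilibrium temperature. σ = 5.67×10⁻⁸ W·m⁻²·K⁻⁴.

First find the stellar flux at distance d: S = L/(4πd²) = 3.39×10²⁸/(4π·(3.61×10¹¹)²) = 20700 W/m².
For an isothermal sphere, absorbed (1−a)S·πr² = emitted σ·4πr²·T⁴, so T⁴ = (1−a)S/(4σ).
T⁴ = 1.00·20700/(4·5.67×10⁻⁸) = 9.127×10¹⁰ K⁴.

T ≈ 550 K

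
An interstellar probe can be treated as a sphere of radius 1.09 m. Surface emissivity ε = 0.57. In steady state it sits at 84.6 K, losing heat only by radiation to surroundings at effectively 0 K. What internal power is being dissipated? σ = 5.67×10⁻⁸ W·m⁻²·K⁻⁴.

P ≈ 24.7 W

Steady state: P = εσA T⁴.
A = 4πr² = 14.93 m²; T⁴ = (84.6)⁴ = 5.122×10⁷ K⁴.
P = 0.57 × 5.67×10⁻⁸ × 14.93 × 5.122×10⁷.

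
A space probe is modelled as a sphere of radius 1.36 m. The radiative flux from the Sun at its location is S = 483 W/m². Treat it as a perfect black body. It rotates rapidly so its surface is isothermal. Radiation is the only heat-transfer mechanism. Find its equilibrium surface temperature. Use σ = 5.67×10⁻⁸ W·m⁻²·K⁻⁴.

At equilibrium, absorbed power = emitted power.
Absorbing cross-section = πr² = 5.811 m²; emitting surface = 4πr² = 23.24 m² (ratio 4).
S·A_cross = εσ·A_surf·T⁴  ⇒  T⁴ = S/(4σ).
T⁴ = 1.00·483/(4·5.67×10⁻⁸) = 2.130×10⁹ K⁴.
T = (2.130×10⁹)^(1/4).

T ≈ 215 K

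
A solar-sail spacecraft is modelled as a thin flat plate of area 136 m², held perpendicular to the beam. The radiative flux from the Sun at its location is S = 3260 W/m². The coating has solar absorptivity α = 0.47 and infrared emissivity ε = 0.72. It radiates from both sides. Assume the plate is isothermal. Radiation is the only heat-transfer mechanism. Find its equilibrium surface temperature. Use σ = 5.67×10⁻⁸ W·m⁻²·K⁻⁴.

At equilibrium, absorbed power = emitted power.
Absorbing cross-section = A = 136.0 m²; emitting surface = 2A = 272.0 m² (ratio 2).
αS·A_cross = εσ·A_surf·T⁴  ⇒  T⁴ = αS/(ε·2σ).
T⁴ = 0.470·3260/(0.72·2·5.67×10⁻⁸) = 1.877×10¹⁰ K⁴.
T = (1.877×10¹⁰)^(1/4).

T ≈ 370 K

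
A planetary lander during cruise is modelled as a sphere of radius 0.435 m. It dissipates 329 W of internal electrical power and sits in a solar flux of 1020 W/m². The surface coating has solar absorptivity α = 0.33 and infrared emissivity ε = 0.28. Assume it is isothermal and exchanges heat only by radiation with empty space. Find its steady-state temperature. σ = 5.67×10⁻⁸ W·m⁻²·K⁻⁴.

At steady state, absorbed solar power + internal power = radiated power.
Absorbed: α·S·A_cross = 0.33·1020·0.5945 = 200.1 W (cross-section πr²).
Total input = 200.1 + 329 = 529.1 W.
Radiated: εσ·A_surf·T⁴ with A_surf = 4πr² = 2.378 m².
T⁴ = 529.1/(0.28·5.67×10⁻⁸·2.378) = 1.402×10¹⁰ K⁴.

T ≈ 344 K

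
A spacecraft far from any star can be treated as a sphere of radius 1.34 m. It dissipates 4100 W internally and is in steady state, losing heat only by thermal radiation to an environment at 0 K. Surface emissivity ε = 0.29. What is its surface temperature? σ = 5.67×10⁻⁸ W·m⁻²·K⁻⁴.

T ≈ 324 K

Steady state: internal power = radiated power, P = εσA T⁴.
Radiating area A = 4πr² = 22.56 m².
T⁴ = P/(εσA) = 4100/(0.29·5.67×10⁻⁸·22.56) = 1.105×10¹⁰ K⁴.
T = (1.105×10¹⁰)^(1/4).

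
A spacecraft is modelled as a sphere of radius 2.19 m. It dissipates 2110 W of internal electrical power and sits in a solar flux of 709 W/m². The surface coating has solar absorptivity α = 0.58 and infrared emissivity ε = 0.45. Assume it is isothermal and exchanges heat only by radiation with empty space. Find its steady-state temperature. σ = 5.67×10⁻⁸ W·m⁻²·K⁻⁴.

At steady state, absorbed solar power + internal power = radiated power.
Absorbed: α·S·A_cross = 0.58·709·15.07 = 6196 W (cross-section πr²).
Total input = 6196 + 2110 = 8306 W.
Radiated: εσ·A_surf·T⁴ with A_surf = 4πr² = 60.27 m².
T⁴ = 8306/(0.45·5.67×10⁻⁸·60.27) = 5.401×10⁹ K⁴.

T ≈ 271 K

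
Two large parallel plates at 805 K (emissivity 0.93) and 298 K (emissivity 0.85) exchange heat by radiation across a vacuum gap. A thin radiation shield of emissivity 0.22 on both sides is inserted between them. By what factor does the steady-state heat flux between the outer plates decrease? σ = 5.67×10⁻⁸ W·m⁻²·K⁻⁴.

factor ≈ 7.46

Without shield: q₀ = σΔ(T⁴)/(1/ε₁+1/ε₂−1) with denominator 1.252.
With shield the two gaps are in series; the resistances add: (1/ε₁+1/ε_s−1)+(1/ε_s+1/ε₂−1) = 4.621+4.722 = 9.343.
Heat-flux ratio q₀/q = 9.343/1.252.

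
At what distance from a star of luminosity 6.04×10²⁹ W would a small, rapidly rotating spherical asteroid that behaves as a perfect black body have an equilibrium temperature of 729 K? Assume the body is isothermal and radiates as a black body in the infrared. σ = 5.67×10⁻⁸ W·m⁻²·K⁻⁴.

d ≈ 8.66×10¹¹ m

For an isothermal black-emitting sphere, (1−a)S·πr² = σ·4πr²·T⁴ ⇒ S = 4σT⁴/(1−a).
S = 4·5.67×10⁻⁸·(729)⁴/1.00 = 64060 W/m².
Flux falls as S = L/(4πd²), so d = √(L/(4πS)) = √(6.04×10²⁹/(4π·64060)).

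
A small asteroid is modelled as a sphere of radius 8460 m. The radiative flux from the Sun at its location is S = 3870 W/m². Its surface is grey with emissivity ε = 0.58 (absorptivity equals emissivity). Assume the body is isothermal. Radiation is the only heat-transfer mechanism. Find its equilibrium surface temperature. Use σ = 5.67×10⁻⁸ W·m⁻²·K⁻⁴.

At equilibrium, absorbed power = emitted power.
Absorbing cross-section = πr² = 2.248×10⁸ m²; emitting surface = 4πr² = 8.994×10⁸ m² (ratio 4).
εS·A_cross = εσ·A_surf·T⁴  ⇒  T⁴ = S/(4σ)   (ε cancels).
T⁴ = 3870/(4·5.67×10⁻⁸) = 1.706×10¹⁰ K⁴.
T = (1.706×10¹⁰)^(1/4).

T ≈ 361 K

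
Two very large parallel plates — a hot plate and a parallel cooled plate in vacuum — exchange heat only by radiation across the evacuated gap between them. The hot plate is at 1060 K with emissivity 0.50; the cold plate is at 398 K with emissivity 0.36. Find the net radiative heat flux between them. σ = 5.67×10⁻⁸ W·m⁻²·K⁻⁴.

q ≈ 18600 W/m²

For two infinite grey parallel plates, q = σ(T₁⁴ − T₂⁴)/(1/ε₁ + 1/ε₂ − 1).
T₁⁴ − T₂⁴ = 1.262×10¹² − 2.509×10¹⁰ = 1.237×10¹² K⁴.
1/ε₁ + 1/ε₂ − 1 = 2.000 + 2.778 − 1 = 3.778.
q = 5.67×10⁻⁸ × 1.237×10¹² / 3.778.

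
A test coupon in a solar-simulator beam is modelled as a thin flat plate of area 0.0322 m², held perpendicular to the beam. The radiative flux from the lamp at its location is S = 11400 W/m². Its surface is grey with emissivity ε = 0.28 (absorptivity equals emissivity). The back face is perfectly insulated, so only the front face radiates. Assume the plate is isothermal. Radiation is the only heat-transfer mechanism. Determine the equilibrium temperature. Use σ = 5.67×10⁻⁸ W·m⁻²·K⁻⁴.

T ≈ 670 K

At equilibrium, absorbed power = emitted power.
Absorbing cross-section = A = 0.03220 m²; emitting surface = A = 0.03220 m² (ratio 1).
εS·A_cross = εσ·A_surf·T⁴  ⇒  T⁴ = S/(1σ)   (ε cancels).
T⁴ = 11400/(1·5.67×10⁻⁸) = 2.011×10¹¹ K⁴.
T = (2.011×10¹¹)^(1/4).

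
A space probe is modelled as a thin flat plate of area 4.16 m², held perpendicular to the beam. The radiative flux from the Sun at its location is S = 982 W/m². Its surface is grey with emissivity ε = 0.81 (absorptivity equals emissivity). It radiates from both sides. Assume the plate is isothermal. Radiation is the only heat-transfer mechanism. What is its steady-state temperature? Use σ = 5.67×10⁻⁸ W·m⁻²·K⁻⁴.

At equilibrium, absorbed power = emitted power.
Absorbing cross-section = A = 4.160 m²; emitting surface = 2A = 8.320 m² (ratio 2).
εS·A_cross = εσ·A_surf·T⁴  ⇒  T⁴ = S/(2σ)   (ε cancels).
T⁴ = 982/(2·5.67×10⁻⁸) = 8.660×10⁹ K⁴.
T = (8.660×10⁹)^(1/4).

T ≈ 305 K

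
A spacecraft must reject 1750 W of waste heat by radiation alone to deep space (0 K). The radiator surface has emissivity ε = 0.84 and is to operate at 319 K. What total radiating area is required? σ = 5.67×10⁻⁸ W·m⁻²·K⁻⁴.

A ≈ 3.55 m²

P = εσA T⁴ ⇒ A = P/(εσT⁴).
T⁴ = 1.036×10¹⁰ K⁴.
A = 1750/(0.84 × 5.67×10⁻⁸ × 1.036×10¹⁰).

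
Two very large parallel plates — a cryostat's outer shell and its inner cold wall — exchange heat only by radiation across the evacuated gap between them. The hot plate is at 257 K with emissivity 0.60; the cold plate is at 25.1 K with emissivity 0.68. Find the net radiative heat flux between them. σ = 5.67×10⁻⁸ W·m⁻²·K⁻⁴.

q ≈ 116 W/m²

For two infinite grey parallel plates, q = σ(T₁⁴ − T₂⁴)/(1/ε₁ + 1/ε₂ − 1).
T₁⁴ − T₂⁴ = 4.362×10⁹ − 3.969×10⁵ = 4.362×10⁹ K⁴.
1/ε₁ + 1/ε₂ − 1 = 1.667 + 1.471 − 1 = 2.137.
q = 5.67×10⁻⁸ × 4.362×10⁹ / 2.137.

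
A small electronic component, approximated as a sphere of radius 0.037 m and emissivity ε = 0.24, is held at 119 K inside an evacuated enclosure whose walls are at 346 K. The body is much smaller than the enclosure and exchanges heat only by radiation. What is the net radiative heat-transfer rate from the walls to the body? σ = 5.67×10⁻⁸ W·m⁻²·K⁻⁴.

For a small grey body in a large enclosure: P_net = εσA(T_body⁴ − T_wall⁴).
A = 4πr² = 0.01720 m²; T_body⁴ − T_wall⁴ = 2.005×10⁸ − 1.433×10¹⁰ = -1.413×10¹⁰ K⁴.
|P_net| = 0.24·5.67×10⁻⁸·0.01720·1.413×10¹⁰.

P_net ≈ 3.31 W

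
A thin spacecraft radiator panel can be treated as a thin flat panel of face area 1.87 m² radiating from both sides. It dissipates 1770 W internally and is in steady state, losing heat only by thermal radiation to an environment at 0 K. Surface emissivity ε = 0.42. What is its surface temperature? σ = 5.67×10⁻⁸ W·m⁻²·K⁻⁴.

Steady state: internal power = radiated power, P = εσA T⁴.
Radiating area A = 2·1.87 = 3.740 m².
T⁴ = P/(εσA) = 1770/(0.42·5.67×10⁻⁸·3.740) = 1.987×10¹⁰ K⁴.
T = (1.987×10¹⁰)^(1/4).

T ≈ 375 K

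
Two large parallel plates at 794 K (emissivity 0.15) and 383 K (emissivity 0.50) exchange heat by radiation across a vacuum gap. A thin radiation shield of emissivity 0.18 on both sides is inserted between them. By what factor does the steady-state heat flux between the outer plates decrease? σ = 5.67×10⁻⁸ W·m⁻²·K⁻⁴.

factor ≈ 2.32

Without shield: q₀ = σΔ(T⁴)/(1/ε₁+1/ε₂−1) with denominator 7.667.
With shield the two gaps are in series; the resistances add: (1/ε₁+1/ε_s−1)+(1/ε_s+1/ε₂−1) = 11.22+6.556 = 17.78.
Heat-flux ratio q₀/q = 17.78/7.667.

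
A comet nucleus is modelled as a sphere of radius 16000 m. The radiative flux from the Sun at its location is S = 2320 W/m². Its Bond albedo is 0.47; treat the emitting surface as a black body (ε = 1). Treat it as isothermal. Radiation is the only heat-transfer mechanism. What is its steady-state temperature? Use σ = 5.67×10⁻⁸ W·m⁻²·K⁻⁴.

At equilibrium, absorbed power = emitted power.
Absorbing cross-section = πr² = 8.042×10⁸ m²; emitting surface = 4πr² = 3.217×10⁹ m² (ratio 4).
(1−a)S·A_cross = εσ·A_surf·T⁴  ⇒  T⁴ = (1−a)S/(4σ).
T⁴ = 0.530·2320/(4·5.67×10⁻⁸) = 5.422×10⁹ K⁴.
T = (5.422×10⁹)^(1/4).

T ≈ 271 K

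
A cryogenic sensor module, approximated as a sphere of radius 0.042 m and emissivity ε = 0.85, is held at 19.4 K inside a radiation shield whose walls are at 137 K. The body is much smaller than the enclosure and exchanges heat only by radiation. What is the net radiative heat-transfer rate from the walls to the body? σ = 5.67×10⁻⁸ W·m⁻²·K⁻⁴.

For a small grey body in a large enclosure: P_net = εσA(T_body⁴ − T_wall⁴).
A = 4πr² = 0.02217 m²; T_body⁴ − T_wall⁴ = 1.416×10⁵ − 3.523×10⁸ = -3.521×10⁸ K⁴.
|P_net| = 0.85·5.67×10⁻⁸·0.02217·3.521×10⁸.

P_net ≈ 0.376 W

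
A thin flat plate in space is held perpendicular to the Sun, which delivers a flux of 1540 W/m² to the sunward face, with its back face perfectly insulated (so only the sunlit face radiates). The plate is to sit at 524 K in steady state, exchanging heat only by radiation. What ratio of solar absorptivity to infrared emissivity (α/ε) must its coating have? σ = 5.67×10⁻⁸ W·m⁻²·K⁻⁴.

α/ε ≈ 2.78

Balance: αS·A = εσ·1A·T⁴ ⇒ α/ε = σT⁴/S.
α/ε = 5.67×10⁻⁸·(524)⁴/1540 = 5.67×10⁻⁸·7.539×10¹⁰/1540.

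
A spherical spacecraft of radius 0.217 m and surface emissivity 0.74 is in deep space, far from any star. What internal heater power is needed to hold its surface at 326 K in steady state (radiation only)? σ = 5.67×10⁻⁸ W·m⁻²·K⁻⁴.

P = εσ·4πr²·T⁴.
4πr² = 0.5917 m²; T⁴ = 1.129×10¹⁰ K⁴.
P = 0.74·5.67×10⁻⁸·0.5917·1.129×10¹⁰.

P ≈ 280 W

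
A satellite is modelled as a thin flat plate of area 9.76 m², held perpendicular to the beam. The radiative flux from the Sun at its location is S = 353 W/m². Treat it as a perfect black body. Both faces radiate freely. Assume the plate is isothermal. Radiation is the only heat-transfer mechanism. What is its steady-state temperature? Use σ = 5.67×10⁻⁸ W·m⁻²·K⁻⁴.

T ≈ 236 K

At equilibrium, absorbed power = emitted power.
Absorbing cross-section = A = 9.760 m²; emitting surface = 2A = 19.52 m² (ratio 2).
S·A_cross = εσ·A_surf·T⁴  ⇒  T⁴ = S/(2σ).
T⁴ = 1.00·353/(2·5.67×10⁻⁸) = 3.113×10⁹ K⁴.
T = (3.113×10⁹)^(1/4).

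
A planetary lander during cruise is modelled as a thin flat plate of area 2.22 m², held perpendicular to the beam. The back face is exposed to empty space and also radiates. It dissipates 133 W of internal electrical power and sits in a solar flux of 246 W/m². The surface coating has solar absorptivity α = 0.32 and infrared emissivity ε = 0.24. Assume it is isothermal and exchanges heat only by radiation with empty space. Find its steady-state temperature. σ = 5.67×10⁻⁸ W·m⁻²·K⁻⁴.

T ≈ 267 K

At steady state, absorbed solar power + internal power = radiated power.
Absorbed: α·S·A_cross = 0.32·246·2.220 = 174.8 W (cross-section A).
Total input = 174.8 + 133 = 307.8 W.
Radiated: εσ·A_surf·T⁴ with A_surf = 2A = 4.440 m².
T⁴ = 307.8/(0.24·5.67×10⁻⁸·4.440) = 5.094×10⁹ K⁴.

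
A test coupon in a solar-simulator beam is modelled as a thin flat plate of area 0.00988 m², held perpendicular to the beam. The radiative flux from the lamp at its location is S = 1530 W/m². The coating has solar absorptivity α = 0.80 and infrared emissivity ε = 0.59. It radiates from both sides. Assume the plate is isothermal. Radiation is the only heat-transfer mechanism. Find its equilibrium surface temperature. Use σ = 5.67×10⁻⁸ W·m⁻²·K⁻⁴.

At equilibrium, absorbed power = emitted power.
Absorbing cross-section = A = 0.009880 m²; emitting surface = 2A = 0.01976 m² (ratio 2).
αS·A_cross = εσ·A_surf·T⁴  ⇒  T⁴ = αS/(ε·2σ).
T⁴ = 0.800·1530/(0.59·2·5.67×10⁻⁸) = 1.829×10¹⁰ K⁴.
T = (1.829×10¹⁰)^(1/4).

T ≈ 368 K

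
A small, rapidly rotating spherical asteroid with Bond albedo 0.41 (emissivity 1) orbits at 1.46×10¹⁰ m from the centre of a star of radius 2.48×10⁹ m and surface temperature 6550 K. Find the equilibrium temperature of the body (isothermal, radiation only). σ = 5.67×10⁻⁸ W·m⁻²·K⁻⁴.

T ≈ 1670 K

The star's surface emits σT_*⁴; at distance d the flux is S = σT_*⁴(R_*/d)².
S = 5.67×10⁻⁸·(6550)⁴·(2.48×10⁹/1.46×10¹⁰)² = 3.011×10⁶ W/m².
For an isothermal sphere T⁴ = (1−a)S/(4σ) = 7.833×10¹² K⁴.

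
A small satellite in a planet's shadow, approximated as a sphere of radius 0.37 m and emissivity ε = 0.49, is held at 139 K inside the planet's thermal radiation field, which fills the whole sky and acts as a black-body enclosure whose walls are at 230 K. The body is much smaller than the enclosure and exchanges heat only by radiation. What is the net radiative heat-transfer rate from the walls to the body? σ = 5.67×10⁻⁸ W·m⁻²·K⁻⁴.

P_net ≈ 116 W

For a small grey body in a large enclosure: P_net = εσA(T_body⁴ − T_wall⁴).
A = 4πr² = 1.720 m²; T_body⁴ − T_wall⁴ = 3.733×10⁸ − 2.798×10⁹ = -2.425×10⁹ K⁴.
|P_net| = 0.49·5.67×10⁻⁸·1.720·2.425×10⁹.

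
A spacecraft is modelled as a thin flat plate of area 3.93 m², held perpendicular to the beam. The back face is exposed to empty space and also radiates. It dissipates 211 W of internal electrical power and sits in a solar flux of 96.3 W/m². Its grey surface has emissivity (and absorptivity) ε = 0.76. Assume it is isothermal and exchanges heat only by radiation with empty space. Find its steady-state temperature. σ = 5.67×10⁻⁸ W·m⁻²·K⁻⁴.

At steady state, absorbed solar power + internal power = radiated power.
Absorbed: α·S·A_cross = 0.76·96.3·3.930 = 287.6 W (cross-section A).
Total input = 287.6 + 211 = 498.6 W.
Radiated: εσ·A_surf·T⁴ with A_surf = 2A = 7.860 m².
T⁴ = 498.6/(0.76·5.67×10⁻⁸·7.860) = 1.472×10⁹ K⁴.

T ≈ 196 K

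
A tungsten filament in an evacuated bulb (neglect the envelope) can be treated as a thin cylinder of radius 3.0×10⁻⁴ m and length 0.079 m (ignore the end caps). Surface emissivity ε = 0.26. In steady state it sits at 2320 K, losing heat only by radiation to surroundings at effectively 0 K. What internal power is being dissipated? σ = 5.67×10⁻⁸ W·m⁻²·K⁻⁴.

Steady state: P = εσA T⁴.
A = 2πrL = 1.489×10⁻⁴ m²; T⁴ = (2320)⁴ = 2.897×10¹³ K⁴.
P = 0.26 × 5.67×10⁻⁸ × 1.489×10⁻⁴ × 2.897×10¹³.

P ≈ 63.6 W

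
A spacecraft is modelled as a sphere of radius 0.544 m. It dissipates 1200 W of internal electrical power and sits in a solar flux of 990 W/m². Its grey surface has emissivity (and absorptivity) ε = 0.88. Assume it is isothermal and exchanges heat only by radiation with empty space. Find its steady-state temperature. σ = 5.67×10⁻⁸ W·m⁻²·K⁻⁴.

At steady state, absorbed solar power + internal power = radiated power.
Absorbed: α·S·A_cross = 0.88·990·0.9297 = 810.0 W (cross-section πr²).
Total input = 810.0 + 1200 = 2010 W.
Radiated: εσ·A_surf·T⁴ with A_surf = 4πr² = 3.719 m².
T⁴ = 2010/(0.88·5.67×10⁻⁸·3.719) = 1.083×10¹⁰ K⁴.

T ≈ 323 K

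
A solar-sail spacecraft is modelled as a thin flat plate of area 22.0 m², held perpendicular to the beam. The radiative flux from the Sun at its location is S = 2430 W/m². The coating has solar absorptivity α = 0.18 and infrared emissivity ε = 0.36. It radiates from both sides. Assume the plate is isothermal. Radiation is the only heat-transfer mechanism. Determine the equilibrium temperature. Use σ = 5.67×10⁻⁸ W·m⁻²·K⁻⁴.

At equilibrium, absorbed power = emitted power.
Absorbing cross-section = A = 22.00 m²; emitting surface = 2A = 44.00 m² (ratio 2).
αS·A_cross = εσ·A_surf·T⁴  ⇒  T⁴ = αS/(ε·2σ).
T⁴ = 0.180·2430/(0.36·2·5.67×10⁻⁸) = 1.071×10¹⁰ K⁴.
T = (1.071×10¹⁰)^(1/4).

T ≈ 322 K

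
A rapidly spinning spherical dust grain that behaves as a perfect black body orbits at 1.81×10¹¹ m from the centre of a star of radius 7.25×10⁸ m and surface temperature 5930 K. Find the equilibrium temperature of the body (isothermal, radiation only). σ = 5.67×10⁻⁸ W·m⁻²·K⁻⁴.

T ≈ 265 K

The star's surface emits σT_*⁴; at distance d the flux is S = σT_*⁴(R_*/d)².
S = 5.67×10⁻⁸·(5930)⁴·(7.25×10⁸/1.81×10¹¹)² = 1125 W/m².
For an isothermal sphere T⁴ = (1−a)S/(4σ) = 4.960×10⁹ K⁴.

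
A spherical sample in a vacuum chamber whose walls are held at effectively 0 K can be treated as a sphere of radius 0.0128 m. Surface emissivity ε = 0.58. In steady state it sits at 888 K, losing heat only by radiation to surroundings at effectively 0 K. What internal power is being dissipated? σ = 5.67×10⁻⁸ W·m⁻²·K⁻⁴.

Steady state: P = εσA T⁴.
A = 4πr² = 0.002059 m²; T⁴ = (888)⁴ = 6.218×10¹¹ K⁴.
P = 0.58 × 5.67×10⁻⁸ × 0.002059 × 6.218×10¹¹.

P ≈ 42.1 W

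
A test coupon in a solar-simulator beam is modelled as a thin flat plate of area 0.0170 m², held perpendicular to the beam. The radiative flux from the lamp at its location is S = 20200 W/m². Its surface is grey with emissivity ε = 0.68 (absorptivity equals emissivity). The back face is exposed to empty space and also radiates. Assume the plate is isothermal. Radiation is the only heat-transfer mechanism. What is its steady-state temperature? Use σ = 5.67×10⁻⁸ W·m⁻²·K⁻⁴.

At equilibrium, absorbed power = emitted power.
Absorbing cross-section = A = 0.01700 m²; emitting surface = 2A = 0.03400 m² (ratio 2).
εS·A_cross = εσ·A_surf·T⁴  ⇒  T⁴ = S/(2σ)   (ε cancels).
T⁴ = 20200/(2·5.67×10⁻⁸) = 1.781×10¹¹ K⁴.
T = (1.781×10¹¹)^(1/4).

T ≈ 650 K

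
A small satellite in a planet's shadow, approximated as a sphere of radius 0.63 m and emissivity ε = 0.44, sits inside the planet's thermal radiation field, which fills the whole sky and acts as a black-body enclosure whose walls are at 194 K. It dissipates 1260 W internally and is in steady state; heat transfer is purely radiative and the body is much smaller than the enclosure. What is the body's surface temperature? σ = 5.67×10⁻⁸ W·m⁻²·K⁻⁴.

For a small grey body in a large enclosure, net radiated power = εσA(T⁴ − T_w⁴).
Steady state: P = εσA(T⁴ − T_w⁴) with A = 4πr² = 4.988 m².
T⁴ = P/(εσA) + T_w⁴ = 1260/(0.44·5.67×10⁻⁸·4.988) + (194)⁴
    = 1.013×10¹⁰ + 1.416×10⁹ = 1.154×10¹⁰ K⁴.

T ≈ 328 K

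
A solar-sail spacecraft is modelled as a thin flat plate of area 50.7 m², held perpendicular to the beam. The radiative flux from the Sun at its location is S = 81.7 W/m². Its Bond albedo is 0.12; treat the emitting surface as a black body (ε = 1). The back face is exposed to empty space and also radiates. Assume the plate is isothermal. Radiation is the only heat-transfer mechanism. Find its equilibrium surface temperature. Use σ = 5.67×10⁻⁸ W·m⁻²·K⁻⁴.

At equilibrium, absorbed power = emitted power.
Absorbing cross-section = A = 50.70 m²; emitting surface = 2A = 101.4 m² (ratio 2).
(1−a)S·A_cross = εσ·A_surf·T⁴  ⇒  T⁴ = (1−a)S/(2σ).
T⁴ = 0.880·81.7/(2·5.67×10⁻⁸) = 6.340×10⁸ K⁴.
T = (6.340×10⁸)^(1/4).

T ≈ 159 K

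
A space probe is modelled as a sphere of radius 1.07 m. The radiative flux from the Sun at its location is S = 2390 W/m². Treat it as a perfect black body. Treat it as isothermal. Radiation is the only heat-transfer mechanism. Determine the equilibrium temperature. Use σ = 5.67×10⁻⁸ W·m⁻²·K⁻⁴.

T ≈ 320 K

At equilibrium, absorbed power = emitted power.
Absorbing cross-section = πr² = 3.597 m²; emitting surface = 4πr² = 14.39 m² (ratio 4).
S·A_cross = εσ·A_surf·T⁴  ⇒  T⁴ = S/(4σ).
T⁴ = 1.00·2390/(4·5.67×10⁻⁸) = 1.054×10¹⁰ K⁴.
T = (1.054×10¹⁰)^(1/4).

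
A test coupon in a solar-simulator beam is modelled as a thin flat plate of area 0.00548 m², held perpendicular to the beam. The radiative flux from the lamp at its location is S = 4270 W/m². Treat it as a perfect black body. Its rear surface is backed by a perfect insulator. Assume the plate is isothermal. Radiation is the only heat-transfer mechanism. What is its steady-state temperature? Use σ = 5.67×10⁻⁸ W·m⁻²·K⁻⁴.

At equilibrium, absorbed power = emitted power.
Absorbing cross-section = A = 0.005480 m²; emitting surface = A = 0.005480 m² (ratio 1).
S·A_cross = εσ·A_surf·T⁴  ⇒  T⁴ = S/(1σ).
T⁴ = 1.00·4270/(1·5.67×10⁻⁸) = 7.531×10¹⁰ K⁴.
T = (7.531×10¹⁰)^(1/4).

T ≈ 524 K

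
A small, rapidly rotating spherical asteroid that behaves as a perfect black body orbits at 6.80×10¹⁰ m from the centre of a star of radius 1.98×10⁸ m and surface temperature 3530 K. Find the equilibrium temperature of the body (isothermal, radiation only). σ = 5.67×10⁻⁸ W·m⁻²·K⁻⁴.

The star's surface emits σT_*⁴; at distance d the flux is S = σT_*⁴(R_*/d)².
S = 5.67×10⁻⁸·(3530)⁴·(1.98×10⁸/6.80×10¹⁰)² = 74.64 W/m².
For an isothermal sphere T⁴ = (1−a)S/(4σ) = 3.291×10⁸ K⁴.

T ≈ 135 K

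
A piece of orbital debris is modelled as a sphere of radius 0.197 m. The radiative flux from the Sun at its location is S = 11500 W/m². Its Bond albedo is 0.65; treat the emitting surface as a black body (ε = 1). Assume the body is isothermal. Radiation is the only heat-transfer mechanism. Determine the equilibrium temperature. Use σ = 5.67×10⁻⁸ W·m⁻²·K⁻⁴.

At equilibrium, absorbed power = emitted power.
Absorbing cross-section = πr² = 0.1219 m²; emitting surface = 4πr² = 0.4877 m² (ratio 4).
(1−a)S·A_cross = εσ·A_surf·T⁴  ⇒  T⁴ = (1−a)S/(4σ).
T⁴ = 0.350·11500/(4·5.67×10⁻⁸) = 1.775×10¹⁰ K⁴.
T = (1.775×10¹⁰)^(1/4).

T ≈ 365 K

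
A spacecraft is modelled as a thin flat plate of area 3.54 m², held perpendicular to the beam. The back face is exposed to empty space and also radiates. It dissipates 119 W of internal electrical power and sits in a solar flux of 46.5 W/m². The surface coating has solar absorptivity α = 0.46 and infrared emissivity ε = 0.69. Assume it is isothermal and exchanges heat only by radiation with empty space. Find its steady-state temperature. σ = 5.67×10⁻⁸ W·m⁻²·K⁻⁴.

At steady state, absorbed solar power + internal power = radiated power.
Absorbed: α·S·A_cross = 0.46·46.5·3.540 = 75.72 W (cross-section A).
Total input = 75.72 + 119 = 194.7 W.
Radiated: εσ·A_surf·T⁴ with A_surf = 2A = 7.080 m².
T⁴ = 194.7/(0.69·5.67×10⁻⁸·7.080) = 7.030×10⁸ K⁴.

T ≈ 163 K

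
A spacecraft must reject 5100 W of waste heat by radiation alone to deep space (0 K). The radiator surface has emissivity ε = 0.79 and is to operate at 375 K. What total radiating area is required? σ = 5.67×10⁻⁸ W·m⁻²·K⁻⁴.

P = εσA T⁴ ⇒ A = P/(εσT⁴).
T⁴ = 1.978×10¹⁰ K⁴.
A = 5100/(0.79 × 5.67×10⁻⁸ × 1.978×10¹⁰).

A ≈ 5.76 m²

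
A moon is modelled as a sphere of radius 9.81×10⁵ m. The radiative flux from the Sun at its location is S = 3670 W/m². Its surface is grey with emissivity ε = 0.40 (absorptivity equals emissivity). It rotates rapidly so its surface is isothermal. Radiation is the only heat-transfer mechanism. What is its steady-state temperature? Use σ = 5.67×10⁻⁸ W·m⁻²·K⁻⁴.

At equilibrium, absorbed power = emitted power.
Absorbing cross-section = πr² = 3.023×10¹² m²; emitting surface = 4πr² = 1.209×10¹³ m² (ratio 4).
εS·A_cross = εσ·A_surf·T⁴  ⇒  T⁴ = S/(4σ)   (ε cancels).
T⁴ = 3670/(4·5.67×10⁻⁸) = 1.618×10¹⁰ K⁴.
T = (1.618×10¹⁰)^(1/4).

T ≈ 357 K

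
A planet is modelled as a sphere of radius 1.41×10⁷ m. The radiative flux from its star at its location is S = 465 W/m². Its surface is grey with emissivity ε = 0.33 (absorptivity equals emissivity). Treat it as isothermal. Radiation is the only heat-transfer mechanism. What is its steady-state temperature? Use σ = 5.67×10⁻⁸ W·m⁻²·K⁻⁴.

T ≈ 213 K

At equilibrium, absorbed power = emitted power.
Absorbing cross-section = πr² = 6.246×10¹⁴ m²; emitting surface = 4πr² = 2.498×10¹⁵ m² (ratio 4).
εS·A_cross = εσ·A_surf·T⁴  ⇒  T⁴ = S/(4σ)   (ε cancels).
T⁴ = 465/(4·5.67×10⁻⁸) = 2.050×10⁹ K⁴.
T = (2.050×10⁹)^(1/4).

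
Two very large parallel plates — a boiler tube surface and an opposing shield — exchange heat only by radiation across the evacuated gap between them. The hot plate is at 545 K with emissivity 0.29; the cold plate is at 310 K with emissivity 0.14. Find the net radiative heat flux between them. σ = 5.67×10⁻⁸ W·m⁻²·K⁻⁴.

q ≈ 467 W/m²

For two infinite grey parallel plates, q = σ(T₁⁴ − T₂⁴)/(1/ε₁ + 1/ε₂ − 1).
T₁⁴ − T₂⁴ = 8.822×10¹⁰ − 9.235×10⁹ = 7.899×10¹⁰ K⁴.
1/ε₁ + 1/ε₂ − 1 = 3.448 + 7.143 − 1 = 9.591.
q = 5.67×10⁻⁸ × 7.899×10¹⁰ / 9.591.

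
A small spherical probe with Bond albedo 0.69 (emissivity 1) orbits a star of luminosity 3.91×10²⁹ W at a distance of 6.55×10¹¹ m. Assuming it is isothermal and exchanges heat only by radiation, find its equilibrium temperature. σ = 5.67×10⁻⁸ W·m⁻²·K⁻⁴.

T ≈ 561 K

First find the stellar flux at distance d: S = L/(4πd²) = 3.91×10²⁹/(4π·(6.55×10¹¹)²) = 72520 W/m².
For an isothermal sphere, absorbed (1−a)S·πr² = emitted σ·4πr²·T⁴, so T⁴ = (1−a)S/(4σ).
T⁴ = 0.310·72520/(4·5.67×10⁻⁸) = 9.913×10¹⁰ K⁴.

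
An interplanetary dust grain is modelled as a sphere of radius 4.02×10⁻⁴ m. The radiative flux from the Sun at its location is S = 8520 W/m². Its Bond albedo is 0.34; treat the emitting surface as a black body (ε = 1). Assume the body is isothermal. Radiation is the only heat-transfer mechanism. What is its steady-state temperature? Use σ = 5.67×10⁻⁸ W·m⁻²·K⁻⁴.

At equilibrium, absorbed power = emitted power.
Absorbing cross-section = πr² = 5.077×10⁻⁷ m²; emitting surface = 4πr² = 2.031×10⁻⁶ m² (ratio 4).
(1−a)S·A_cross = εσ·A_surf·T⁴  ⇒  T⁴ = (1−a)S/(4σ).
T⁴ = 0.660·8520/(4·5.67×10⁻⁸) = 2.479×10¹⁰ K⁴.
T = (2.479×10¹⁰)^(1/4).

T ≈ 397 K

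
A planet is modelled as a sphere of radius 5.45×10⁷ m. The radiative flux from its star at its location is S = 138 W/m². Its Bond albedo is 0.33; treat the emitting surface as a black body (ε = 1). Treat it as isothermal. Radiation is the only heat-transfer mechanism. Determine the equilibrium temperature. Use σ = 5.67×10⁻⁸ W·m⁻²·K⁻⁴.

At equilibrium, absorbed power = emitted power.
Absorbing cross-section = πr² = 9.331×10¹⁵ m²; emitting surface = 4πr² = 3.733×10¹⁶ m² (ratio 4).
(1−a)S·A_cross = εσ·A_surf·T⁴  ⇒  T⁴ = (1−a)S/(4σ).
T⁴ = 0.670·138/(4·5.67×10⁻⁸) = 4.077×10⁸ K⁴.
T = (4.077×10⁸)^(1/4).

T ≈ 142 K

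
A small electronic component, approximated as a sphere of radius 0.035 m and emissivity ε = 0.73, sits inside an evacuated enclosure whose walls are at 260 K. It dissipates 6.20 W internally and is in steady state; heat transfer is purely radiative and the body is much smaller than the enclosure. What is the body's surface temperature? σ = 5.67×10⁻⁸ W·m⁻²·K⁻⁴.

T ≈ 346 K

For a small grey body in a large enclosure, net radiated power = εσA(T⁴ − T_w⁴).
Steady state: P = εσA(T⁴ − T_w⁴) with A = 4πr² = 0.01539 m².
T⁴ = P/(εσA) + T_w⁴ = 6.20/(0.73·5.67×10⁻⁸·0.01539) + (260)⁴
    = 9.731×10⁹ + 4.570×10⁹ = 1.430×10¹⁰ K⁴.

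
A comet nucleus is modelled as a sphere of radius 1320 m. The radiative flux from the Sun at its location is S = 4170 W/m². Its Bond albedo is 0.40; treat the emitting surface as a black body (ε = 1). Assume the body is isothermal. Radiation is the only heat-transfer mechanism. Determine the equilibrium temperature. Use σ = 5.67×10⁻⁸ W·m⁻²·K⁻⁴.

T ≈ 324 K

At equilibrium, absorbed power = emitted power.
Absorbing cross-section = πr² = 5.474×10⁶ m²; emitting surface = 4πr² = 2.190×10⁷ m² (ratio 4).
(1−a)S·A_cross = εσ·A_surf·T⁴  ⇒  T⁴ = (1−a)S/(4σ).
T⁴ = 0.600·4170/(4·5.67×10⁻⁸) = 1.103×10¹⁰ K⁴.
T = (1.103×10¹⁰)^(1/4).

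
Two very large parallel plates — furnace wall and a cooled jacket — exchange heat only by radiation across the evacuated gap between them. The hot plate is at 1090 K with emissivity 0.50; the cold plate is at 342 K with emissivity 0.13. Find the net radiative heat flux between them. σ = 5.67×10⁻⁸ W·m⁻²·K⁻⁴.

For two infinite grey parallel plates, q = σ(T₁⁴ − T₂⁴)/(1/ε₁ + 1/ε₂ − 1).
T₁⁴ − T₂⁴ = 1.412×10¹² − 1.368×10¹⁰ = 1.398×10¹² K⁴.
1/ε₁ + 1/ε₂ − 1 = 2.000 + 7.692 − 1 = 8.692.
q = 5.67×10⁻⁸ × 1.398×10¹² / 8.692.

q ≈ 9120 W/m²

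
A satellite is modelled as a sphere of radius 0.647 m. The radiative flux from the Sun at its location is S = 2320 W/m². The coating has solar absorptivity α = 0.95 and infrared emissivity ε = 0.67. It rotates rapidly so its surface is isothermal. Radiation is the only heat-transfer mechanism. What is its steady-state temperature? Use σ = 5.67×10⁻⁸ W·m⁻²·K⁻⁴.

At equilibrium, absorbed power = emitted power.
Absorbing cross-section = πr² = 1.315 m²; emitting surface = 4πr² = 5.260 m² (ratio 4).
αS·A_cross = εσ·A_surf·T⁴  ⇒  T⁴ = αS/(ε·4σ).
T⁴ = 0.950·2320/(0.67·4·5.67×10⁻⁸) = 1.450×10¹⁰ K⁴.
T = (1.450×10¹⁰)^(1/4).

T ≈ 347 K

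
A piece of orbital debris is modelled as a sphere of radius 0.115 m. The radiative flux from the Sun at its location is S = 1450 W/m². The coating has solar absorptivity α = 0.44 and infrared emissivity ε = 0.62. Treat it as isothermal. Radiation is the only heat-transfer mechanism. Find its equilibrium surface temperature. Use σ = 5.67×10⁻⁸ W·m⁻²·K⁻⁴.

T ≈ 260 K

At equilibrium, absorbed power = emitted power.
Absorbing cross-section = πr² = 0.04155 m²; emitting surface = 4πr² = 0.1662 m² (ratio 4).
αS·A_cross = εσ·A_surf·T⁴  ⇒  T⁴ = αS/(ε·4σ).
T⁴ = 0.440·1450/(0.62·4·5.67×10⁻⁸) = 4.537×10⁹ K⁴.
T = (4.537×10⁹)^(1/4).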